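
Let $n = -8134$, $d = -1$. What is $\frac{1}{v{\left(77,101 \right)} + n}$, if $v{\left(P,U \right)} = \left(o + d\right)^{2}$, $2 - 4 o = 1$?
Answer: $- \frac{16}{130135} \approx -0.00012295$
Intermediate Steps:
$o = \frac{1}{4}$ ($o = \frac{1}{2} - \frac{1}{4} = \frac{1}{4} \approx 0.25$)
$v{\left(P,U \right)} = \frac{9}{16}$ ($v{\left(P,U \right)} = \left(\frac{1}{4} - 1\right)^{2} = \left(- \frac{3}{4}\right)^{2} = \frac{9}{16}$)
$\frac{1}{v{\left(77,101 \right)} + n} = \frac{1}{\frac{9}{16} - 8134} = \frac{1}{- \frac{130135}{16}} = - \frac{16}{130135}$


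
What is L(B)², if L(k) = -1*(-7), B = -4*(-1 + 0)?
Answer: 49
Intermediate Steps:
B = 4 (B = -4*(-1) = 4)
L(k) = 7
L(B)² = 7² = 49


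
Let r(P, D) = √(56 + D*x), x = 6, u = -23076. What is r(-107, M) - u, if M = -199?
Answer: 23076 + I*√1138 ≈ 23076.0 + 33.734*I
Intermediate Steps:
r(P, D) = √(56 + 6*D) (r(P, D) = √(56 + D*6) = √(56 + 6*D))
r(-107, M) - u = √(56 + 6*(-199)) - 1*(-23076) = √(56 - 1194) + 23076 = √(-1138) + 23076 = I*√1138 + 23076 = 23076 + I*√1138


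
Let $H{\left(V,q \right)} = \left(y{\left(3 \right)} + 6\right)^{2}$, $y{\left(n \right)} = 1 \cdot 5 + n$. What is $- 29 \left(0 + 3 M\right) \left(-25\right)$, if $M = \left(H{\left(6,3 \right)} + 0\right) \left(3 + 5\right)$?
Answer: $3410400$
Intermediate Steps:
$y{\left(n \right)} = 5 + n$
$H{\left(V,q \right)} = 196$ ($H{\left(V,q \right)} = \left(\left(5 + 3\right) + 6\right)^{2} = \left(8 + 6\right)^{2} = 14^{2} = 196$)
$M = 1568$ ($M = \left(196 + 0\right) \left(3 + 5\right) = 196 \cdot 8 = 1568$)
$- 29 \left(0 + 3 M\right) \left(-25\right) = - 29 \left(0 + 3 \cdot 1568\right) \left(-25\right) = - 29 \left(0 + 4704\right) \left(-25\right) = \left(-29\right) 4704 \left(-25\right) = \left(-136416\right) \left(-25\right) = 3410400$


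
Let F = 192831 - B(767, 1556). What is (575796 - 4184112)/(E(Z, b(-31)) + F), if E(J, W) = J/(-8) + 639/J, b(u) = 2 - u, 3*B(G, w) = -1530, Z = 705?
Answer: -2261211360/121105703 ≈ -18.671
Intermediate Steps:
B(G, w) = -510 (B(G, w) = (⅓)*(-1530) = -510)
E(J, W) = 639/J - J/8 (E(J, W) = J*(-⅛) + 639/J = -J/8 + 639/J = 639/J - J/8)
F = 193341 (F = 192831 - 1*(-510) = 192831 + 510 = 193341)
(575796 - 4184112)/(E(Z, b(-31)) + F) = (575796 - 4184112)/((639/705 - ⅛*705) + 193341) = -3608316/((639*(1/705) - 705/8) + 193341) = -3608316/((213/235 - 705/8) + 193341) = -3608316/(-163971/1880 + 193341) = -3608316/363317109/1880 = -3608316*1880/363317109 = -2261211360/121105703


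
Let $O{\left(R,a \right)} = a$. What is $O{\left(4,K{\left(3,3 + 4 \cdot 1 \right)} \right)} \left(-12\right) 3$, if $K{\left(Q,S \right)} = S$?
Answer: $-252$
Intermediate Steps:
$O{\left(4,K{\left(3,3 + 4 \cdot 1 \right)} \right)} \left(-12\right) 3 = \left(3 + 4 \cdot 1\right) \left(-12\right) 3 = \left(3 + 4\right) \left(-12\right) 3 = 7 \left(-12\right) 3 = \left(-84\right) 3 = -252$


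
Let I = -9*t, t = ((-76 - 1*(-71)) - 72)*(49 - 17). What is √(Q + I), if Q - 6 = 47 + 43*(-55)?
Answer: 2*√4966 ≈ 140.94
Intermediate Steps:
Q = -2312 (Q = 6 + (47 + 43*(-55)) = 6 + (47 - 2365) = 6 - 2318 = -2312)
t = -2464 (t = ((-76 + 71) - 72)*32 = (-5 - 72)*32 = -77*32 = -2464)
I = 22176 (I = -9*(-2464) = 22176)
√(Q + I) = √(-2312 + 22176) = √19864 = 2*√4966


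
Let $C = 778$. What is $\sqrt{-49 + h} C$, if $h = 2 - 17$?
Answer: $6224 i \approx 6224.0 i$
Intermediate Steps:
$h = -15$
$\sqrt{-49 + h} C = \sqrt{-49 - 15} \cdot 778 = \sqrt{-64} \cdot 778 = 8 i 778 = 6224 i$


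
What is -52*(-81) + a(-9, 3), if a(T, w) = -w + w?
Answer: 4212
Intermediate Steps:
a(T, w) = 0
-52*(-81) + a(-9, 3) = -52*(-81) + 0 = 4212 + 0 = 4212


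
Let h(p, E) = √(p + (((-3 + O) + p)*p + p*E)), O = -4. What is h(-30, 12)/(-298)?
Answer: -6*√5/149 ≈ -0.090043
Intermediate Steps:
h(p, E) = √(p + E*p + p*(-7 + p)) (h(p, E) = √(p + (((-3 - 4) + p)*p + p*E)) = √(p + ((-7 + p)*p + E*p)) = √(p + (p*(-7 + p) + E*p)) = √(p + (E*p + p*(-7 + p))) = √(p + E*p + p*(-7 + p)))
h(-30, 12)/(-298) = √(-30*(-6 + 12 - 30))/(-298) = √(-30*(-24))*(-1/298) = √720*(-1/298) = (12*√5)*(-1/298) = -6*√5/149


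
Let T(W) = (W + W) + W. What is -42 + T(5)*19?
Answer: 243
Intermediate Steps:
T(W) = 3*W (T(W) = 2*W + W = 3*W)
-42 + T(5)*19 = -42 + (3*5)*19 = -42 + 15*19 = -42 + 285 = 243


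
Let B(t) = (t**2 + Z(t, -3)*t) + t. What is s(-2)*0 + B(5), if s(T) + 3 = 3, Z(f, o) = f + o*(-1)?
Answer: 70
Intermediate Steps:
Z(f, o) = f - o
s(T) = 0 (s(T) = -3 + 3 = 0)
B(t) = t + t**2 + t*(3 + t) (B(t) = (t**2 + (t - 1*(-3))*t) + t = (t**2 + (t + 3)*t) + t = (t**2 + (3 + t)*t) + t = (t**2 + t*(3 + t)) + t = t + t**2 + t*(3 + t))
s(-2)*0 + B(5) = 0*0 + 2*5*(2 + 5) = 0 + 2*5*7 = 0 + 70 = 70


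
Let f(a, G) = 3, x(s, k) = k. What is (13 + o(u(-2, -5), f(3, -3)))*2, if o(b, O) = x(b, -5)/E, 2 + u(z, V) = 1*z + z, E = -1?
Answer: 36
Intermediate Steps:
u(z, V) = -2 + 2*z (u(z, V) = -2 + (1*z + z) = -2 + (z + z) = -2 + 2*z)
o(b, O) = 5 (o(b, O) = -5/(-1) = -5*(-1) = 5)
(13 + o(u(-2, -5), f(3, -3)))*2 = (13 + 5)*2 = 18*2 = 36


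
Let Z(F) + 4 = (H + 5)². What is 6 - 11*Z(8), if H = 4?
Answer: -841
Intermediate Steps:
Z(F) = 77 (Z(F) = -4 + (4 + 5)² = -4 + 9² = -4 + 81 = 77)
6 - 11*Z(8) = 6 - 11*77 = 6 - 847 = -841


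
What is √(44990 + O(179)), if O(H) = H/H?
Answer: 3*√4999 ≈ 212.11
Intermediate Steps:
O(H) = 1
√(44990 + O(179)) = √(44990 + 1) = √44991 = 3*√4999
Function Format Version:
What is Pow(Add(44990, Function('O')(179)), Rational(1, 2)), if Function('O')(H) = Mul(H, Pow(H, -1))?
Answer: Mul(3, Pow(4999, Rational(1, 2))) ≈ 212.11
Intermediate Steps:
Function('O')(H) = 1
Pow(Add(44990, Function('O')(179)), Rational(1, 2)) = Pow(Add(44990, 1), Rational(1, 2)) = Pow(44991, Rational(1, 2)) = Mul(3, Pow(4999, Rational(1, 2)))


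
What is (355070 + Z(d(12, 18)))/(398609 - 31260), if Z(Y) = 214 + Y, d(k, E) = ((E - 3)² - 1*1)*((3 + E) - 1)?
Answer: 359764/367349 ≈ 0.97935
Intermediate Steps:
d(k, E) = (-1 + (-3 + E)²)*(2 + E) (d(k, E) = ((-3 + E)² - 1)*(2 + E) = (-1 + (-3 + E)²)*(2 + E))
(355070 + Z(d(12, 18)))/(398609 - 31260) = (355070 + (214 + (16 + 18³ - 4*18 - 4*18²)))/(398609 - 31260) = (355070 + (214 + (16 + 5832 - 72 - 4*324)))/367349 = (355070 + (214 + (16 + 5832 - 72 - 1296)))*(1/367349) = (355070 + (214 + 4480))*(1/367349) = (355070 + 4694)*(1/367349) = 359764*(1/367349) = 359764/367349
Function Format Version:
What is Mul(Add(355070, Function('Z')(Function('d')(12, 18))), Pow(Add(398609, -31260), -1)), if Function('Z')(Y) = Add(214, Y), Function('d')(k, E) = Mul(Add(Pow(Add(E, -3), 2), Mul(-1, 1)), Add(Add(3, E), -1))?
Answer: Rational(359764, 367349) ≈ 0.97935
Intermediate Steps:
Function('d')(k, E) = Mul(Add(-1, Pow(Add(-3, E), 2)), Add(2, E)) (Function('d')(k, E) = Mul(Add(Pow(Add(-3, E), 2), -1), Add(2, E)) = Mul(Add(-1, Pow(Add(-3, E), 2)), Add(2, E)))
Mul(Add(355070, Function('Z')(Function('d')(12, 18))), Pow(Add(398609, -31260), -1)) = Mul(Add(355070, Add(214, Add(16, Pow(18, 3), Mul(-4, 18), Mul(-4, Pow(18, 2))))), Pow(Add(398609, -31260), -1)) = Mul(Add(355070, Add(214, Add(16, 5832, -72, Mul(-4, 324)))), Pow(367349, -1)) = Mul(Add(355070, Add(214, Add(16, 5832, -72, -1296))), Rational(1, 367349)) = Mul(Add(355070, Add(214, 4480)), Rational(1, 367349)) = Mul(Add(355070, 4694), Rational(1, 367349)) = Mul(359764, Rational(1, 367349)) = Rational(359764, 367349)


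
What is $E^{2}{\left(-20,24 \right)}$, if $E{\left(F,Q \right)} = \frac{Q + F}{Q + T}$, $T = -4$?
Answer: $\frac{1}{25} \approx 0.04$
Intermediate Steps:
$E{\left(F,Q \right)} = \frac{F + Q}{-4 + Q}$ ($E{\left(F,Q \right)} = \frac{Q + F}{Q - 4} = \frac{F + Q}{-4 + Q}$)
$E^{2}{\left(-20,24 \right)} = \left(\frac{-20 + 24}{-4 + 24}\right)^{2} = \left(\frac{1}{20} \cdot 4\right)^{2} = \left(\frac{1}{5}\right)^{2} = \frac{1}{25}$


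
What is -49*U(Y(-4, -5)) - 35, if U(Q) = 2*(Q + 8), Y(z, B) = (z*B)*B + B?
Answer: 9471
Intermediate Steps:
Y(z, B) = B + z*B**2 (Y(z, B) = (B*z)*B + B = z*B**2 + B = B + z*B**2)
U(Q) = 16 + 2*Q (U(Q) = 2*(8 + Q) = 16 + 2*Q)
-49*U(Y(-4, -5)) - 35 = -49*(16 + 2*(-5*(1 - 5*(-4)))) - 35 = -49*(16 + 2*(-5*(1 + 20))) - 35 = -49*(16 + 2*(-5*21)) - 35 = -49*(16 + 2*(-105)) - 35 = -49*(16 - 210) - 35 = -49*(-194) - 35 = 9506 - 35 = 9471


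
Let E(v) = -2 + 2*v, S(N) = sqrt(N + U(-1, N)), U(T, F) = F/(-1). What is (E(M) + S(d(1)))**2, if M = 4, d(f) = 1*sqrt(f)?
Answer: 36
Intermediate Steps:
d(f) = sqrt(f)
U(T, F) = -F (U(T, F) = F*(-1) = -F)
S(N) = 0 (S(N) = sqrt(N - N) = sqrt(0) = 0)
(E(M) + S(d(1)))**2 = ((-2 + 2*4) + 0)**2 = ((-2 + 8) + 0)**2 = (6 + 0)**2 = 6**2 = 36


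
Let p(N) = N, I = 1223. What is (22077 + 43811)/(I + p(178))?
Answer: 65888/1401 ≈ 47.029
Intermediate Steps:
(22077 + 43811)/(I + p(178)) = (22077 + 43811)/(1223 + 178) = 65888/1401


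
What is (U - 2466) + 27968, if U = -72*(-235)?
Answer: 42422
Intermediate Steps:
U = 16920
(U - 2466) + 27968 = (16920 - 2466) + 27968 = 14454 + 27968 = 42422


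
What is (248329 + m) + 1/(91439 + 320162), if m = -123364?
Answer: 51435718966/411601 ≈ 1.2497e+5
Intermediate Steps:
(248329 + m) + 1/(91439 + 320162) = (248329 - 123364) + 1/(91439 + 320162) = 124965 + 1/411601 = 51435718966/411601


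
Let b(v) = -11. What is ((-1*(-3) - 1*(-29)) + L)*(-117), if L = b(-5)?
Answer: -2457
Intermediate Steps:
L = -11
((-1*(-3) - 1*(-29)) + L)*(-117) = ((-1*(-3) - 1*(-29)) - 11)*(-117) = ((3 + 29) - 11)*(-117) = (32 - 11)*(-117) = 21*(-117) = -2457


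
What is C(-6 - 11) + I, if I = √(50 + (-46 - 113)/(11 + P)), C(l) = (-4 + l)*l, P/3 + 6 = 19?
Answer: 357 + √4682/10 ≈ 363.84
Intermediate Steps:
P = 39 (P = -18 + 3*19 = -18 + 57 = 39)
C(l) = l*(-4 + l)
I = √4682/10 (I = √(50 + (-46 - 113)/(11 + 39)) = √(50 - 159/50) = √(2341/50) = √4682/10 ≈ 6.8425)
C(-6 - 11) + I = (-6 - 11)*(-4 + (-6 - 11)) + √4682/10 = -17*(-4 - 17) + √4682/10 = -17*(-21) + √4682/10 = 357 + √4682/10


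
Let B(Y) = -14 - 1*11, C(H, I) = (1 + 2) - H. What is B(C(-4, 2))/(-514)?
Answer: 25/514 ≈ 0.048638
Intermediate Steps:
C(H, I) = 3 - H
B(Y) = -25 (B(Y) = -14 - 11 = -25)
B(C(-4, 2))/(-514) = -25/(-514) = -25*(-1/514) = 25/514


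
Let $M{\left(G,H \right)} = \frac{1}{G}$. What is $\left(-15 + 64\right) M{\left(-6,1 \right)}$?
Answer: $- \frac{49}{6} \approx -8.1667$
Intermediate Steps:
$\left(-15 + 64\right) M{\left(-6,1 \right)} = \frac{-15 + 64}{-6} = 49 \left(- \frac{1}{6}\right) = - \frac{49}{6}$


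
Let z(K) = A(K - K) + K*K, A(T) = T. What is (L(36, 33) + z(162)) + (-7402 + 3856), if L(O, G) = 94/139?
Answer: 3155116/139 ≈ 22699.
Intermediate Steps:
L(O, G) = 94/139 (L(O, G) = 94*(1/139) = 94/139)
z(K) = K² (z(K) = (K - K) + K*K = 0 + K² = K²)
(L(36, 33) + z(162)) + (-7402 + 3856) = (94/139 + 162²) + (-7402 + 3856) = (94/139 + 26244) - 3546 = 3648010/139 - 3546 = 3155116/139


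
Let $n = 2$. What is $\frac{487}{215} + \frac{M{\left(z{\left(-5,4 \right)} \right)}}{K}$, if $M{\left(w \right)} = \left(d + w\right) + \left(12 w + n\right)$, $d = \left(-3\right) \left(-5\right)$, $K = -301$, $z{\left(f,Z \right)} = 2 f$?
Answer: $\frac{3974}{1505} \approx 2.6405$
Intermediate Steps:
$d = 15$
$M{\left(w \right)} = 17 + 13 w$ ($M{\left(w \right)} = \left(15 + w\right) + \left(12 w + 2\right) = \left(15 + w\right) + \left(2 + 12 w\right) = 17 + 13 w$)
$\frac{487}{215} + \frac{M{\left(z{\left(-5,4 \right)} \right)}}{K} = \frac{487}{215} + \frac{17 + 13 \cdot 2 \left(-5\right)}{-301} = 487 \cdot \frac{1}{215} + \left(17 + 13 \left(-10\right)\right) \left(- \frac{1}{301}\right) = \frac{487}{215} + \left(17 - 130\right) \left(- \frac{1}{301}\right) = \frac{487}{215} - - \frac{113}{301} = \frac{487}{215} + \frac{113}{301} = \frac{3974}{1505}$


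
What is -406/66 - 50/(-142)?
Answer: -13588/2343 ≈ -5.7994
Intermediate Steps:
-406/66 - 50/(-142) = -406*1/66 - 50*(-1/142) = -203/33 + 25/71 = -13588/2343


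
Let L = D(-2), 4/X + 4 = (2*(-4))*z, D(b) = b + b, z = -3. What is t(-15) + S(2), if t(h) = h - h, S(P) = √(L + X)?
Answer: I*√95/5 ≈ 1.9494*I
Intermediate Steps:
D(b) = 2*b
X = ⅕ (X = 4/(-4 + (2*(-4))*(-3)) = 4/(-4 - 8*(-3)) = 4/(-4 + 24) = 4/20 = 4*(1/20) = ⅕ ≈ 0.20000)
L = -4 (L = 2*(-2) = -4)
S(P) = I*√95/5 (S(P) = √(-4 + ⅕) = √(-19/5) = I*√95/5)
t(h) = 0
t(-15) + S(2) = 0 + I*√95/5 = I*√95/5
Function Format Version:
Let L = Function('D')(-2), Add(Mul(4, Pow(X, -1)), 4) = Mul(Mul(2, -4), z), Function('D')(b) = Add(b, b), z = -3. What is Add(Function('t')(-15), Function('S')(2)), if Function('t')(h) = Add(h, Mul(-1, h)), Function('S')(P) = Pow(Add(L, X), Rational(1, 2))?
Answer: Mul(Rational(1, 5), I, Pow(95, Rational(1, 2))) ≈ Mul(1.9494, I)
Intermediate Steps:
Function('D')(b) = Mul(2, b)
X = Rational(1, 5) (X = Mul(4, Pow(Add(-4, Mul(Mul(2, -4), -3)), -1)) = Mul(4, Pow(Add(-4, Mul(-8, -3)), -1)) = Mul(4, Pow(Add(-4, 24), -1)) = Mul(4, Pow(20, -1)) = Mul(4, Rational(1, 20)) = Rational(1, 5) ≈ 0.20000)
L = -4 (L = Mul(2, -2) = -4)
Function('S')(P) = Mul(Rational(1, 5), I, Pow(95, Rational(1, 2))) (Function('S')(P) = Pow(Add(-4, Rational(1, 5)), Rational(1, 2)) = Pow(Rational(-19, 5), Rational(1, 2)) = Mul(Rational(1, 5), I, Pow(95, Rational(1, 2))))
Function('t')(h) = 0
Add(Function('t')(-15), Function('S')(2)) = Add(0, Mul(Rational(1, 5), I, Pow(95, Rational(1, 2)))) = Mul(Rational(1, 5), I, Pow(95, Rational(1, 2)))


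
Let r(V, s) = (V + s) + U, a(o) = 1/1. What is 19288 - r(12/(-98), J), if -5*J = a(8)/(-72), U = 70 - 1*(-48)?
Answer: 338160911/17640 ≈ 19170.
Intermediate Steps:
a(o) = 1
U = 118 (U = 70 + 48 = 118)
J = 1/360 (J = -1/(5*(-72)) = -(-1)/(5*72) = -1/5*(-1/72) = 1/360 ≈ 0.0027778)
r(V, s) = 118 + V + s (r(V, s) = (V + s) + 118 = 118 + V + s)
19288 - r(12/(-98), J) = 19288 - (118 + 12/(-98) + 1/360) = 19288 - (118 + 12*(-1/98) + 1/360) = 19288 - (118 - 6/49 + 1/360) = 19288 - 1*2079409/17640 = 19288 - 2079409/17640 = 338160911/17640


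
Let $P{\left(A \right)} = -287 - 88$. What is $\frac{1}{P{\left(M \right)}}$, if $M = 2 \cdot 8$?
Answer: $- \frac{1}{375} \approx -0.0026667$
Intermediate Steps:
$M = 16$
$P{\left(A \right)} = -375$ ($P{\left(A \right)} = -287 - 88 = -375$)
$\frac{1}{P{\left(M \right)}} = \frac{1}{-375} = - \frac{1}{375}$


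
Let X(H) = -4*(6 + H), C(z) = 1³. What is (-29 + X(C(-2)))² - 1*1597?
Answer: 1652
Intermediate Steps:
C(z) = 1
X(H) = -24 - 4*H
(-29 + X(C(-2)))² - 1*1597 = (-29 + (-24 - 4*1))² - 1*1597 = (-29 + (-24 - 4))² - 1597 = (-29 - 28)² - 1597 = (-57)² - 1597 = 3249 - 1597 = 1652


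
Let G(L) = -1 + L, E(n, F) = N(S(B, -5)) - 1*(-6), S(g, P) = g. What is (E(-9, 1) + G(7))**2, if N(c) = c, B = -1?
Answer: 121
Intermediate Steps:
E(n, F) = 5 (E(n, F) = -1 - 1*(-6) = -1 + 6 = 5)
(E(-9, 1) + G(7))**2 = (5 + (-1 + 7))**2 = (5 + 6)**2 = 11**2 = 121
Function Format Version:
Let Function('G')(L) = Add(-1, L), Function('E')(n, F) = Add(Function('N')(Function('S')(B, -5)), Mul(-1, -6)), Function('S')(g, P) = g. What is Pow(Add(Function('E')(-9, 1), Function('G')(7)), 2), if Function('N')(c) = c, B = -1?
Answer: 121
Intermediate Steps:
Function('E')(n, F) = 5 (Function('E')(n, F) = Add(-1, Mul(-1, -6)) = Add(-1, 6) = 5)
Pow(Add(Function('E')(-9, 1), Function('G')(7)), 2) = Pow(Add(5, Add(-1, 7)), 2) = Pow(Add(5, 6), 2) = Pow(11, 2) = 121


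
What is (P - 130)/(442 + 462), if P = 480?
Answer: 175/452 ≈ 0.38717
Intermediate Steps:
(P - 130)/(442 + 462) = (480 - 130)/(442 + 462) = 350/904 = 350*(1/904) = 175/452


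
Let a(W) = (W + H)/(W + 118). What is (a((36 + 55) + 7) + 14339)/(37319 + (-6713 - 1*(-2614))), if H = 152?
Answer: 1548737/3587760 ≈ 0.43167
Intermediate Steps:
a(W) = (152 + W)/(118 + W) (a(W) = (W + 152)/(W + 118) = (152 + W)/(118 + W))
(a((36 + 55) + 7) + 14339)/(37319 + (-6713 - 1*(-2614))) = ((152 + ((36 + 55) + 7))/(118 + ((36 + 55) + 7)) + 14339)/(37319 + (-6713 - 1*(-2614))) = ((152 + (91 + 7))/(118 + (91 + 7)) + 14339)/(37319 + (-6713 + 2614)) = ((152 + 98)/(118 + 98) + 14339)/(37319 - 4099) = (250/216 + 14339)/33220 = ((1/216)*250 + 14339)*(1/33220) = (125/108 + 14339)*(1/33220) = (1548737/108)*(1/33220) = 1548737/3587760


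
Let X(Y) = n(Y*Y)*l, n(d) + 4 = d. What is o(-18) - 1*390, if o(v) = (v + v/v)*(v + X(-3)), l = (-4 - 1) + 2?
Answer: 171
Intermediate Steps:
n(d) = -4 + d
l = -3 (l = -5 + 2 = -3)
X(Y) = 12 - 3*Y² (X(Y) = (-4 + Y*Y)*(-3) = (-4 + Y²)*(-3) = 12 - 3*Y²)
o(v) = (1 + v)*(-15 + v) (o(v) = (v + v/v)*(v + (12 - 3*(-3)²)) = (v + 1)*(v + (12 - 3*9)) = (1 + v)*(v + (12 - 27)) = (1 + v)*(v - 15) = (1 + v)*(-15 + v))
o(-18) - 1*390 = (-15 + (-18)² - 14*(-18)) - 1*390 = (-15 + 324 + 252) - 390 = 561 - 390 = 171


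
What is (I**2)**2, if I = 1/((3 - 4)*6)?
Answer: 1/1296 ≈ 0.00077160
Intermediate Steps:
I = -1/6 (I = (1/6)/(-1) = -1*1/6 = -1/6 ≈ -0.16667)
(I**2)**2 = ((-1/6)**2)**2 = (1/36)**2 = 1/1296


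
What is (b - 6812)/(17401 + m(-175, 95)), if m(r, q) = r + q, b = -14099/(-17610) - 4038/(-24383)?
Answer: -2924553214463/7437371176230 ≈ -0.39322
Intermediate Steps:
b = 414885097/429384630 (b = -14099*(-1/17610) - 4038*(-1/24383) = 14099/17610 + 4038/24383 = 414885097/429384630 ≈ 0.96623)
m(r, q) = q + r
(b - 6812)/(17401 + m(-175, 95)) = (414885097/429384630 - 6812)/(17401 + (95 - 175)) = -2924553214463/(429384630*(17401 - 80)) = -2924553214463/429384630/17321 = -2924553214463/429384630*1/17321 = -2924553214463/7437371176230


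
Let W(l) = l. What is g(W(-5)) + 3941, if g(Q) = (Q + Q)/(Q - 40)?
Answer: 35471/9 ≈ 3941.2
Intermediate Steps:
g(Q) = 2*Q/(-40 + Q) (g(Q) = (2*Q)/(-40 + Q) = 2*Q/(-40 + Q))
g(W(-5)) + 3941 = 2*(-5)/(-40 - 5) + 3941 = 2*(-5)/(-45) + 3941 = 2*(-5)*(-1/45) + 3941 = 2/9 + 3941 = 35471/9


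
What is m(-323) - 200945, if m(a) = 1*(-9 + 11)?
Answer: -200943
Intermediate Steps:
m(a) = 2 (m(a) = 1*2 = 2)
m(-323) - 200945 = 2 - 200945 = -200943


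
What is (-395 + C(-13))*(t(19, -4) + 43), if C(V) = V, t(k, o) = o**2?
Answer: -24072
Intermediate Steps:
(-395 + C(-13))*(t(19, -4) + 43) = (-395 - 13)*((-4)**2 + 43) = -408*(16 + 43) = -408*59 = -24072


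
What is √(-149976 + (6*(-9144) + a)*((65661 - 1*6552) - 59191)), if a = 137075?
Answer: I*√6891278 ≈ 2625.1*I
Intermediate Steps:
√(-149976 + (6*(-9144) + a)*((65661 - 1*6552) - 59191)) = √(-149976 + (6*(-9144) + 137075)*((65661 - 1*6552) - 59191)) = √(-149976 + (-54864 + 137075)*((65661 - 6552) - 59191)) = √(-149976 + 82211*(59109 - 59191)) = √(-149976 + 82211*(-82)) = √(-149976 - 6741302) = √(-6891278) = I*√6891278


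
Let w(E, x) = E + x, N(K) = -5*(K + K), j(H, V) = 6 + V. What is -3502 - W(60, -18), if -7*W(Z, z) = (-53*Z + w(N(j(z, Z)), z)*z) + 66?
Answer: -15424/7 ≈ -2203.4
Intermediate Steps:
N(K) = -10*K
W(Z, z) = -66/7 + 53*Z/7 - z*(-60 + z - 10*Z)/7 (W(Z, z) = -((-53*Z + (-10*(6 + Z) + z)*z) + 66)/7 = -((-53*Z + ((-60 - 10*Z) + z)*z) + 66)/7 = -((-53*Z + (-60 + z - 10*Z)*z) + 66)/7 = -((-53*Z + z*(-60 + z - 10*Z)) + 66)/7 = -(66 - 53*Z + z*(-60 + z - 10*Z))/7 = -66/7 + 53*Z/7 - z*(-60 + z - 10*Z)/7)
-3502 - W(60, -18) = -3502 - (-66/7 + (53/7)*60 + (⅐)*(-18)*(60 - 1*(-18) + 10*60)) = -3502 - (-66/7 + 3180/7 + (⅐)*(-18)*(60 + 18 + 600)) = -3502 - (-66/7 + 3180/7 + (⅐)*(-18)*678) = -3502 - (-66/7 + 3180/7 - 12204/7) = -3502 - 1*(-9090/7) = -3502 + 9090/7 = -15424/7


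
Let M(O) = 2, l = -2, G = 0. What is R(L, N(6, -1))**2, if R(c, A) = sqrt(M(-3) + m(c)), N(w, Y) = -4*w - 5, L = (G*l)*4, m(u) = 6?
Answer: 8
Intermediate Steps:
L = 0 (L = (0*(-2))*4 = 0*4 = 0)
N(w, Y) = -5 - 4*w
R(c, A) = 2*sqrt(2) (R(c, A) = sqrt(2 + 6) = sqrt(8) = 2*sqrt(2))
R(L, N(6, -1))**2 = (2*sqrt(2))**2 = 8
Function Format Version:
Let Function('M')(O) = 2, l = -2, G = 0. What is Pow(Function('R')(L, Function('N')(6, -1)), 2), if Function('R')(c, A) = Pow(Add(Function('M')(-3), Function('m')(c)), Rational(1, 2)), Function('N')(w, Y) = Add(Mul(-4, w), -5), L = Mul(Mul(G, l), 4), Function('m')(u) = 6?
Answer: 8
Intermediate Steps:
L = 0 (L = Mul(Mul(0, -2), 4) = Mul(0, 4) = 0)
Function('N')(w, Y) = Add(-5, Mul(-4, w))
Function('R')(c, A) = Mul(2, Pow(2, Rational(1, 2))) (Function('R')(c, A) = Pow(Add(2, 6), Rational(1, 2)) = Pow(8, Rational(1, 2)) = Mul(2, Pow(2, Rational(1, 2))))
Pow(Function('R')(L, Function('N')(6, -1)), 2) = Pow(Mul(2, Pow(2, Rational(1, 2))), 2) = 8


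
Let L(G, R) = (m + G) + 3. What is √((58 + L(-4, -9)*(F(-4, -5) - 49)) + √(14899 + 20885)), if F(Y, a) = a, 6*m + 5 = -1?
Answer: √(166 + 6*√994) ≈ 18.846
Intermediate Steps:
m = -1 (m = -⅚ + (⅙)*(-1) = -⅚ - ⅙ = -1)
L(G, R) = 2 + G (L(G, R) = (-1 + G) + 3 = 2 + G)
√((58 + L(-4, -9)*(F(-4, -5) - 49)) + √(14899 + 20885)) = √((58 + (2 - 4)*(-5 - 49)) + √(14899 + 20885)) = √((58 - 2*(-54)) + √35784) = √((58 + 108) + 6*√994) = √(166 + 6*√994)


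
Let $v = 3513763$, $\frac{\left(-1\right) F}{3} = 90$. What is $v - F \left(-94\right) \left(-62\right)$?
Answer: $5087323$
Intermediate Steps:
$F = -270$ ($F = \left(-3\right) 90 = -270$)
$v - F \left(-94\right) \left(-62\right) = 3513763 - \left(-270\right) \left(-94\right) \left(-62\right) = 3513763 - 25380 \left(-62\right) = 3513763 - -1573560 = 3513763 + 1573560 = 5087323$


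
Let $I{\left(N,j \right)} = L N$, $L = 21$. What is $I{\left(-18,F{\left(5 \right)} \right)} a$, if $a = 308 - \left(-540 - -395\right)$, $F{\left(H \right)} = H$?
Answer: $-171234$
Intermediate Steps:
$I{\left(N,j \right)} = 21 N$
$a = 453$ ($a = 308 - \left(-540 + 395\right) = 308 - -145 = 308 + 145 = 453$)
$I{\left(-18,F{\left(5 \right)} \right)} a = 21 \left(-18\right) 453 = \left(-378\right) 453 = -171234$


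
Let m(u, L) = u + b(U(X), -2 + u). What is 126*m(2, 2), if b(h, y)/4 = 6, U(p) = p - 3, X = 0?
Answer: 3276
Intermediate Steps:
U(p) = -3 + p
b(h, y) = 24 (b(h, y) = 4*6 = 24)
m(u, L) = 24 + u (m(u, L) = u + 24 = 24 + u)
126*m(2, 2) = 126*(24 + 2) = 126*26 = 3276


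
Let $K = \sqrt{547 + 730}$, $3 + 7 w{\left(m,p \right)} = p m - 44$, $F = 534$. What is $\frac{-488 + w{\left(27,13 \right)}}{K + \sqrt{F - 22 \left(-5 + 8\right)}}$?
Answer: $- \frac{3112}{7 \sqrt{1277} + 42 \sqrt{13}} \approx -7.7494$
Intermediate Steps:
$w{\left(m,p \right)} = - \frac{47}{7} + \frac{m p}{7}$ ($w{\left(m,p \right)} = - \frac{3}{7} + \frac{p m - 44}{7} = - \frac{3}{7} + \frac{m p - 44}{7} = - \frac{3}{7} + \frac{-44 + m p}{7} = - \frac{3}{7} + \left(- \frac{44}{7} + \frac{m p}{7}\right) = - \frac{47}{7} + \frac{m p}{7}$)
$K = \sqrt{1277} \approx 35.735$
$\frac{-488 + w{\left(27,13 \right)}}{K + \sqrt{F - 22 \left(-5 + 8\right)}} = \frac{-488 - \left(\frac{47}{7} - \frac{351}{7}\right)}{\sqrt{1277} + \sqrt{534 - 22 \left(-5 + 8\right)}} = \frac{-488 + \left(- \frac{47}{7} + \frac{351}{7}\right)}{\sqrt{1277} + \sqrt{534 - 66}} = \frac{-488 + \frac{304}{7}}{\sqrt{1277} + \sqrt{534 - 66}} = - \frac{3112}{7 \left(\sqrt{1277} + \sqrt{468}\right)} = - \frac{3112}{7 \left(\sqrt{1277} + 6 \sqrt{13}\right)}$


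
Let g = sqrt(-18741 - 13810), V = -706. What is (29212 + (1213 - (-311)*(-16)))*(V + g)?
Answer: -17966994 + 25449*I*sqrt(32551) ≈ -1.7967e+7 + 4.5915e+6*I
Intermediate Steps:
g = I*sqrt(32551) (g = sqrt(-32551) = I*sqrt(32551) ≈ 180.42*I)
(29212 + (1213 - (-311)*(-16)))*(V + g) = (29212 + (1213 - (-311)*(-16)))*(-706 + I*sqrt(32551)) = (29212 + (1213 - 1*4976))*(-706 + I*sqrt(32551)) = (29212 + (1213 - 4976))*(-706 + I*sqrt(32551)) = (29212 - 3763)*(-706 + I*sqrt(32551)) = 25449*(-706 + I*sqrt(32551)) = -17966994 + 25449*I*sqrt(32551)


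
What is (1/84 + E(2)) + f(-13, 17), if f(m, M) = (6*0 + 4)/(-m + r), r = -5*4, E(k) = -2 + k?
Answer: -47/84 ≈ -0.55952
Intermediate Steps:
r = -20
f(m, M) = 4/(-20 - m) (f(m, M) = (6*0 + 4)/(-m - 20) = (0 + 4)/(-20 - m) = 4/(-20 - m))
(1/84 + E(2)) + f(-13, 17) = (1/84 + (-2 + 2)) - 4/(20 - 13) = (1/84 + 0) - 4/7 = 1/84 - 4*1/7 = 1/84 - 4/7 = -47/84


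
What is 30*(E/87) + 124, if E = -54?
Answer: 3056/29 ≈ 105.38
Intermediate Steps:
30*(E/87) + 124 = 30*(-54/87) + 124 = 30*(-54*1/87) + 124 = 30*(-18/29) + 124 = -540/29 + 124 = 3056/29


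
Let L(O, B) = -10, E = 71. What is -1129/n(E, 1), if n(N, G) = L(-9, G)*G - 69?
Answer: 1129/79 ≈ 14.291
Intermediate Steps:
n(N, G) = -69 - 10*G (n(N, G) = -10*G - 69 = -69 - 10*G)
-1129/n(E, 1) = -1129/(-69 - 10*1) = -1129/(-69 - 10) = -1129/(-79) = -1129*(-1/79) = 1129/79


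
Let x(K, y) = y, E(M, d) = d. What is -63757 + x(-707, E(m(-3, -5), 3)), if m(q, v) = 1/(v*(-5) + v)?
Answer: -63754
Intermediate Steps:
m(q, v) = -1/(4*v) (m(q, v) = 1/(-5*v + v) = 1/(-4*v) = -1/(4*v))
-63757 + x(-707, E(m(-3, -5), 3)) = -63757 + 3 = -63754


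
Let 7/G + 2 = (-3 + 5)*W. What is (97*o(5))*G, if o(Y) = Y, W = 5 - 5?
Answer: -3395/2 ≈ -1697.5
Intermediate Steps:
W = 0
G = -7/2 (G = 7/(-2 + (-3 + 5)*0) = 7/(-2 + 2*0) = 7/(-2 + 0) = 7/(-2) = 7*(-1/2) = -7/2 ≈ -3.5000)
(97*o(5))*G = (97*5)*(-7/2) = 485*(-7/2) = -3395/2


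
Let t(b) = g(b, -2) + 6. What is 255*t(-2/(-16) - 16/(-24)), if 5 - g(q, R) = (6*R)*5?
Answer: 18105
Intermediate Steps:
g(q, R) = 5 - 30*R (g(q, R) = 5 - 6*R*5 = 5 - 30*R)
t(b) = 71 (t(b) = (5 - 30*(-2)) + 6 = (5 + 60) + 6 = 65 + 6 = 71)
255*t(-2/(-16) - 16/(-24)) = 255*71 = 18105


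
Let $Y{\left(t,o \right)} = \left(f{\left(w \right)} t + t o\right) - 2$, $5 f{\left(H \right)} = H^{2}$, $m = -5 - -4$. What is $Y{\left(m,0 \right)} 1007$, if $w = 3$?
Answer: $- \frac{19133}{5} \approx -3826.6$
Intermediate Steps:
$m = -1$ ($m = -5 + 4 = -1$)
$f{\left(H \right)} = \frac{H^{2}}{5}$
$Y{\left(t,o \right)} = -2 + \frac{9 t}{5} + o t$ ($Y{\left(t,o \right)} = \left(\frac{3^{2}}{5} t + t o\right) - 2 = \left(\frac{1}{5} \cdot 9 t + o t\right) - 2 = \left(\frac{9 t}{5} + o t\right) - 2 = -2 + \frac{9 t}{5} + o t$)
$Y{\left(m,0 \right)} 1007 = \left(-2 + \frac{9}{5} \left(-1\right) + 0 \left(-1\right)\right) 1007 = \left(-2 - \frac{9}{5} + 0\right) 1007 = \left(- \frac{19}{5}\right) 1007 = - \frac{19133}{5}$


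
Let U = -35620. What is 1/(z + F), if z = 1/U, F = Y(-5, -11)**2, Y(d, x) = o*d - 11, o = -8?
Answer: 35620/29956419 ≈ 0.0011891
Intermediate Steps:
Y(d, x) = -11 - 8*d (Y(d, x) = -8*d - 11 = -11 - 8*d)
F = 841 (F = (-11 - 8*(-5))**2 = (-11 + 40)**2 = 29**2 = 841)
z = -1/35620 (z = 1/(-35620) = -1/35620 ≈ -2.8074e-5)
1/(z + F) = 1/(-1/35620 + 841) = 1/(29956419/35620) = 35620/29956419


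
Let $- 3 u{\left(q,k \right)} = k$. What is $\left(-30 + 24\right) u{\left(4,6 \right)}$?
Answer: $12$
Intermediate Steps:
$u{\left(q,k \right)} = - \frac{k}{3}$
$\left(-30 + 24\right) u{\left(4,6 \right)} = \left(-30 + 24\right) \left(\left(- \frac{1}{3}\right) 6\right) = \left(-6\right) \left(-2\right) = 12$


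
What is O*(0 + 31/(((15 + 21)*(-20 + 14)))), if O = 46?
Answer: -713/108 ≈ -6.6019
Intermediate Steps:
O*(0 + 31/(((15 + 21)*(-20 + 14)))) = 46*(0 + 31/(((15 + 21)*(-20 + 14)))) = 46*(0 + 31/((36*(-6)))) = 46*(0 + 31/(-216)) = 46*(0 + 31*(-1/216)) = 46*(0 - 31/216) = 46*(-31/216) = -713/108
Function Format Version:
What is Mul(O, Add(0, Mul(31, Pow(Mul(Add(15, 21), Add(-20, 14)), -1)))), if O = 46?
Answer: Rational(-713, 108) ≈ -6.6019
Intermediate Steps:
Mul(O, Add(0, Mul(31, Pow(Mul(Add(15, 21), Add(-20, 14)), -1)))) = Mul(46, Add(0, Mul(31, Pow(Mul(Add(15, 21), Add(-20, 14)), -1)))) = Mul(46, Add(0, Mul(31, Pow(Mul(36, -6), -1)))) = Mul(46, Add(0, Mul(31, Pow(-216, -1)))) = Mul(46, Add(0, Mul(31, Rational(-1, 216)))) = Mul(46, Add(0, Rational(-31, 216))) = Mul(46, Rational(-31, 216)) = Rational(-713, 108)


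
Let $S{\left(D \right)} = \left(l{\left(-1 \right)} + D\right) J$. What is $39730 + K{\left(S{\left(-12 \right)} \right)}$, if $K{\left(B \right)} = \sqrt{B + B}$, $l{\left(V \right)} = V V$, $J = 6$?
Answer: $39730 + 2 i \sqrt{33} \approx 39730.0 + 11.489 i$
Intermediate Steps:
$l{\left(V \right)} = V^{2}$
$S{\left(D \right)} = 6 + 6 D$ ($S{\left(D \right)} = \left(\left(-1\right)^{2} + D\right) 6 = \left(1 + D\right) 6 = 6 + 6 D$)
$K{\left(B \right)} = \sqrt{2} \sqrt{B}$ ($K{\left(B \right)} = \sqrt{2 B} = \sqrt{2} \sqrt{B}$)
$39730 + K{\left(S{\left(-12 \right)} \right)} = 39730 + \sqrt{2} \sqrt{6 + 6 \left(-12\right)} = 39730 + \sqrt{2} \sqrt{6 - 72} = 39730 + \sqrt{2} \sqrt{-66} = 39730 + \sqrt{2} i \sqrt{66} = 39730 + 2 i \sqrt{33}$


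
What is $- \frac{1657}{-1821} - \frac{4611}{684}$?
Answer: $- \frac{269009}{46132} \approx -5.8313$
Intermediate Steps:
$- \frac{1657}{-1821} - \frac{4611}{684} = \left(-1657\right) \left(- \frac{1}{1821}\right) - \frac{1537}{228} = \frac{1657}{1821} - \frac{1537}{228} = - \frac{269009}{46132}$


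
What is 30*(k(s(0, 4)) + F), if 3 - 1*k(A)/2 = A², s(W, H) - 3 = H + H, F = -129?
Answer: -10950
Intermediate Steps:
s(W, H) = 3 + 2*H (s(W, H) = 3 + (H + H) = 3 + 2*H)
k(A) = 6 - 2*A²
30*(k(s(0, 4)) + F) = 30*((6 - 2*(3 + 2*4)²) - 129) = 30*((6 - 2*(3 + 8)²) - 129) = 30*((6 - 2*11²) - 129) = 30*((6 - 2*121) - 129) = 30*((6 - 242) - 129) = 30*(-236 - 129) = 30*(-365) = -10950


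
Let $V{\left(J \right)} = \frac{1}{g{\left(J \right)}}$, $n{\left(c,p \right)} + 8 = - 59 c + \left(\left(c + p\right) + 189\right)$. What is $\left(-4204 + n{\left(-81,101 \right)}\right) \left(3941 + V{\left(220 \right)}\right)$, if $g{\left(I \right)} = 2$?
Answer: $3058604$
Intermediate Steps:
$n{\left(c,p \right)} = 181 + p - 58 c$ ($n{\left(c,p \right)} = -8 - \left(-189 - p + 58 c\right) = -8 + \left(189 + p - 58 c\right) = 181 + p - 58 c$)
$V{\left(J \right)} = \frac{1}{2}$
$\left(-4204 + n{\left(-81,101 \right)}\right) \left(3941 + V{\left(220 \right)}\right) = \left(-4204 + \left(181 + 101 - -4698\right)\right) \left(3941 + \frac{1}{2}\right) = \left(-4204 + \left(181 + 101 + 4698\right)\right) \frac{7883}{2} = \left(-4204 + 4980\right) \frac{7883}{2} = 776 \cdot \frac{7883}{2} = 3058604$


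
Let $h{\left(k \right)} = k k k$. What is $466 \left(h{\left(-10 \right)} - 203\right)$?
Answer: $-560598$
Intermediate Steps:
$h{\left(k \right)} = k^{3}$ ($h{\left(k \right)} = k^{2} k = k^{3}$)
$466 \left(h{\left(-10 \right)} - 203\right) = 466 \left(\left(-10\right)^{3} - 203\right) = 466 \left(-1000 - 203\right) = 466 \left(-1203\right) = -560598$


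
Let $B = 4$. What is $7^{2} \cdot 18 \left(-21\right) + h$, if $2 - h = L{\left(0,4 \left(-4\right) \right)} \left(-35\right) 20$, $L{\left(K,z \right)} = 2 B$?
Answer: $-12920$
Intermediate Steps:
$L{\left(K,z \right)} = 8$ ($L{\left(K,z \right)} = 2 \cdot 4 = 8$)
$h = 5602$ ($h = 2 - 8 \left(-35\right) 20 = 2 - \left(-280\right) 20 = 2 - -5600 = 2 + 5600 = 5602$)
$7^{2} \cdot 18 \left(-21\right) + h = 7^{2} \cdot 18 \left(-21\right) + 5602 = 49 \cdot 18 \left(-21\right) + 5602 = 882 \left(-21\right) + 5602 = -18522 + 5602 = -12920$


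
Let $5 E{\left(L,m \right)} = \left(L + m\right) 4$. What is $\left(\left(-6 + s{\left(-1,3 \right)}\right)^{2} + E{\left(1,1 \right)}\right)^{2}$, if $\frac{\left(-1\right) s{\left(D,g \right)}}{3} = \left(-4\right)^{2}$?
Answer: $\frac{212809744}{25} \approx 8.5124 \cdot 10^{6}$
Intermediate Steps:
$s{\left(D,g \right)} = -48$ ($s{\left(D,g \right)} = - 3 \left(-4\right)^{2} = \left(-3\right) 16 = -48$)
$E{\left(L,m \right)} = \frac{4 L}{5} + \frac{4 m}{5}$ ($E{\left(L,m \right)} = \frac{\left(L + m\right) 4}{5} = \frac{4 L + 4 m}{5} = \frac{4 L}{5} + \frac{4 m}{5}$)
$\left(\left(-6 + s{\left(-1,3 \right)}\right)^{2} + E{\left(1,1 \right)}\right)^{2} = \left(\left(-6 - 48\right)^{2} + \left(\frac{4}{5} \cdot 1 + \frac{4}{5} \cdot 1\right)\right)^{2} = \left(\left(-54\right)^{2} + \left(\frac{4}{5} + \frac{4}{5}\right)\right)^{2} = \left(2916 + \frac{8}{5}\right)^{2} = \left(\frac{14588}{5}\right)^{2} = \frac{212809744}{25}$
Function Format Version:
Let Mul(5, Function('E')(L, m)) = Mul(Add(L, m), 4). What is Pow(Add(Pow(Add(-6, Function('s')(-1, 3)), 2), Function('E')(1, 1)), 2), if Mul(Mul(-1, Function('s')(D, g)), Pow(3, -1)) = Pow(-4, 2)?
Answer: Rational(212809744, 25) ≈ 8.5124e+6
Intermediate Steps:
Function('s')(D, g) = -48 (Function('s')(D, g) = Mul(-3, Pow(-4, 2)) = Mul(-3, 16) = -48)
Function('E')(L, m) = Add(Mul(Rational(4, 5), L), Mul(Rational(4, 5), m)) (Function('E')(L, m) = Mul(Rational(1, 5), Mul(Add(L, m), 4)) = Mul(Rational(1, 5), Add(Mul(4, L), Mul(4, m))) = Add(Mul(Rational(4, 5), L), Mul(Rational(4, 5), m)))
Pow(Add(Pow(Add(-6, Function('s')(-1, 3)), 2), Function('E')(1, 1)), 2) = Pow(Add(Pow(Add(-6, -48), 2), Add(Mul(Rational(4, 5), 1), Mul(Rational(4, 5), 1))), 2) = Pow(Add(Pow(-54, 2), Add(Rational(4, 5), Rational(4, 5))), 2) = Pow(Add(2916, Rational(8, 5)), 2) = Pow(Rational(14588, 5), 2) = Rational(212809744, 25)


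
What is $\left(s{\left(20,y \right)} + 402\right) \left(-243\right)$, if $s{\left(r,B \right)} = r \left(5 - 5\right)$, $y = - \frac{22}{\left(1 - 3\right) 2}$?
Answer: $-97686$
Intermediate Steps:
$y = \frac{11}{2}$ ($y = - \frac{22}{\left(-2\right) 2} = - \frac{22}{-4} = \left(-22\right) \left(- \frac{1}{4}\right) = \frac{11}{2} \approx 5.5$)
$s{\left(r,B \right)} = 0$ ($s{\left(r,B \right)} = r 0 = 0$)
$\left(s{\left(20,y \right)} + 402\right) \left(-243\right) = \left(0 + 402\right) \left(-243\right) = 402 \left(-243\right) = -97686$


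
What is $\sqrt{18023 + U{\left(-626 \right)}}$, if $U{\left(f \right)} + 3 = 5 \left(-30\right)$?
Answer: $\sqrt{17870} \approx 133.68$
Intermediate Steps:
$U{\left(f \right)} = -153$ ($U{\left(f \right)} = -3 + 5 \left(-30\right) = -3 - 150 = -153$)
$\sqrt{18023 + U{\left(-626 \right)}} = \sqrt{18023 - 153} = \sqrt{17870}$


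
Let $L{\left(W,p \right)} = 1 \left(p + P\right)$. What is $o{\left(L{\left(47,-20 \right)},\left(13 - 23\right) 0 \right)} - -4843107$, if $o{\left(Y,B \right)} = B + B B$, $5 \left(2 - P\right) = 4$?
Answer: $4843107$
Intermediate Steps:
$P = \frac{6}{5}$ ($P = 2 - \frac{4}{5} = \frac{6}{5} \approx 1.2$)
$L{\left(W,p \right)} = \frac{6}{5} + p$ ($L{\left(W,p \right)} = 1 \left(p + \frac{6}{5}\right) = 1 \left(\frac{6}{5} + p\right) = \frac{6}{5} + p$)
$o{\left(Y,B \right)} = B + B^{2}$
$o{\left(L{\left(47,-20 \right)},\left(13 - 23\right) 0 \right)} - -4843107 = \left(13 - 23\right) 0 \left(1 + \left(13 - 23\right) 0\right) - -4843107 = \left(-10\right) 0 \left(1 - 0\right) + 4843107 = 0 \left(1 + 0\right) + 4843107 = 0 \cdot 1 + 4843107 = 0 + 4843107 = 4843107$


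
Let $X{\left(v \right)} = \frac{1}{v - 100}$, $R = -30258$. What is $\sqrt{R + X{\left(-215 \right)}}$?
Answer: $\frac{i \sqrt{333594485}}{105} \approx 173.95 i$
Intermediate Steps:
$X{\left(v \right)} = \frac{1}{-100 + v}$
$\sqrt{R + X{\left(-215 \right)}} = \sqrt{-30258 + \frac{1}{-100 - 215}} = \sqrt{-30258 + \frac{1}{-315}} = \sqrt{-30258 - \frac{1}{315}} = \sqrt{- \frac{9531271}{315}} = \frac{i \sqrt{333594485}}{105}$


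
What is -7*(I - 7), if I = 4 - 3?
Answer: 42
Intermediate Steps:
I = 1
-7*(I - 7) = -7*(1 - 7) = -7*(-6) = 42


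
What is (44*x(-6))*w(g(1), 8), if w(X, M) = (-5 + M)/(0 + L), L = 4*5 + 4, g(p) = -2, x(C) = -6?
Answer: -33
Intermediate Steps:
L = 24 (L = 20 + 4 = 24)
w(X, M) = -5/24 + M/24 (w(X, M) = (-5 + M)/(0 + 24) = (-5 + M)/24 = (-5 + M)*(1/24) = -5/24 + M/24)
(44*x(-6))*w(g(1), 8) = (44*(-6))*(-5/24 + (1/24)*8) = -264*(-5/24 + 1/3) = -264*1/8 = -33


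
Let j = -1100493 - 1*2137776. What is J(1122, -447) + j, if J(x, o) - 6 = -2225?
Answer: -3240488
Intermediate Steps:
j = -3238269 (j = -1100493 - 2137776 = -3238269)
J(x, o) = -2219 (J(x, o) = 6 - 2225 = -2219)
J(1122, -447) + j = -2219 - 3238269 = -3240488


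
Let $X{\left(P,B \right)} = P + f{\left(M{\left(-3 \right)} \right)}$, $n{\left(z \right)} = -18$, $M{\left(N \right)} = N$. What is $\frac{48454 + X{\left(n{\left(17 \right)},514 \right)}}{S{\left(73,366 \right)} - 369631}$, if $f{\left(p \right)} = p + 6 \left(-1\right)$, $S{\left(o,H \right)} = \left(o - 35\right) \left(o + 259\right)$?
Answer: $- \frac{48427}{357015} \approx -0.13564$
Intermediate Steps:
$S{\left(o,H \right)} = \left(-35 + o\right) \left(259 + o\right)$
$f{\left(p \right)} = -6 + p$ ($f{\left(p \right)} = p - 6 = -6 + p$)
$X{\left(P,B \right)} = -9 + P$ ($X{\left(P,B \right)} = P - 9 = -9 + P$)
$\frac{48454 + X{\left(n{\left(17 \right)},514 \right)}}{S{\left(73,366 \right)} - 369631} = \frac{48454 - 27}{\left(-9065 + 73^{2} + 224 \cdot 73\right) - 369631} = \frac{48454 - 27}{\left(-9065 + 5329 + 16352\right) - 369631} = \frac{48427}{12616 - 369631} = \frac{48427}{-357015} = 48427 \left(- \frac{1}{357015}\right) = - \frac{48427}{357015}$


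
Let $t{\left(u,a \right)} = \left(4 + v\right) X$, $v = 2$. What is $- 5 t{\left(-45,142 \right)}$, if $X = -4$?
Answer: $120$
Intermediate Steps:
$t{\left(u,a \right)} = -24$ ($t{\left(u,a \right)} = \left(4 + 2\right) \left(-4\right) = 6 \left(-4\right) = -24$)
$- 5 t{\left(-45,142 \right)} = \left(-5\right) \left(-24\right) = 120$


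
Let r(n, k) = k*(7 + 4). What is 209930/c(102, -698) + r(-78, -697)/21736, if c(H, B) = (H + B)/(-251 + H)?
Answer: 103704723/1976 ≈ 52482.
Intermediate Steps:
r(n, k) = 11*k (r(n, k) = k*11 = 11*k)
c(H, B) = (B + H)/(-251 + H)
209930/c(102, -698) + r(-78, -697)/21736 = 209930/(((-698 + 102)/(-251 + 102))) + (11*(-697))/21736 = 209930/((-596/(-149))) - 7667*1/21736 = 209930/((-1/149*(-596))) - 697/1976 = 209930/4 - 697/1976 = 209930*(¼) - 697/1976 = 104965/2 - 697/1976 = 103704723/1976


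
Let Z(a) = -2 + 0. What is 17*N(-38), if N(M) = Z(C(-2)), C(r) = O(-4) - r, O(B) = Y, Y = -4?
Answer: -34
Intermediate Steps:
O(B) = -4
C(r) = -4 - r
Z(a) = -2
N(M) = -2
17*N(-38) = 17*(-2) = -34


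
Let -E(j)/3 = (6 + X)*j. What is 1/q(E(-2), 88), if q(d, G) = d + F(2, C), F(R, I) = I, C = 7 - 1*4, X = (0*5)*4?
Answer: 1/39 ≈ 0.025641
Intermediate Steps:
X = 0 (X = 0*4 = 0)
C = 3 (C = 7 - 4 = 3)
E(j) = -18*j (E(j) = -3*(6 + 0)*j = -18*j)
q(d, G) = 3 + d (q(d, G) = d + 3 = 3 + d)
1/q(E(-2), 88) = 1/(3 - 18*(-2)) = 1/(3 + 36) = 1/39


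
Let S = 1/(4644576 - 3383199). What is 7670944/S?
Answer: 9675952329888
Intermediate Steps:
S = 1/1261377 ≈ 7.9278e-7
7670944/S = 7670944/(1/1261377) = 7670944*1261377 = 9675952329888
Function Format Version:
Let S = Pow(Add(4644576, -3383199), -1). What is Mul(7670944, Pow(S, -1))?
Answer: 9675952329888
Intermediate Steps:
S = Rational(1, 1261377) (S = Pow(1261377, -1) = Rational(1, 1261377) ≈ 7.9278e-7)
Mul(7670944, Pow(S, -1)) = Mul(7670944, Pow(Rational(1, 1261377), -1)) = Mul(7670944, 1261377) = 9675952329888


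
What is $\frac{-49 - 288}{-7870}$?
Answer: $\frac{337}{7870} \approx 0.042821$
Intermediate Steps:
$\frac{-49 - 288}{-7870} = \left(-49 - 288\right) \left(- \frac{1}{7870}\right) = \left(-337\right) \left(- \frac{1}{7870}\right) = \frac{337}{7870}$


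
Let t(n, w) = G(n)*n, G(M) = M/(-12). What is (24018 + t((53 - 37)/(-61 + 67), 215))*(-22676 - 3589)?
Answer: -5677354850/9 ≈ -6.3082e+8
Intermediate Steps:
G(M) = -M/12
t(n, w) = -n²/12 (t(n, w) = (-n/12)*n = -n²/12)
(24018 + t((53 - 37)/(-61 + 67), 215))*(-22676 - 3589) = (24018 - (53 - 37)²/(-61 + 67)²/12)*(-22676 - 3589) = (24018 - (16/6)²/12)*(-26265) = (24018 - (16*(⅙))²/12)*(-26265) = (24018 - (8/3)²/12)*(-26265) = (24018 - 1/12*64/9)*(-26265) = (24018 - 16/27)*(-26265) = (648470/27)*(-26265) = -5677354850/9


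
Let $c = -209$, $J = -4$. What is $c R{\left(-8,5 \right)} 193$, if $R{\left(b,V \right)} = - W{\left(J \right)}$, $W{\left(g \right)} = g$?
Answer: $-161348$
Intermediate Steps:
$R{\left(b,V \right)} = 4$ ($R{\left(b,V \right)} = \left(-1\right) \left(-4\right) = 4$)
$c R{\left(-8,5 \right)} 193 = \left(-209\right) 4 \cdot 193 = \left(-836\right) 193 = -161348$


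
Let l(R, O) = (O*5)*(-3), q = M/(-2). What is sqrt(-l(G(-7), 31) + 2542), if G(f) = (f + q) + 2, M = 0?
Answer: sqrt(3007) ≈ 54.836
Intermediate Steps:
q = 0 (q = 0/(-2) = 0*(-1/2) = 0)
G(f) = 2 + f (G(f) = (f + 0) + 2 = f + 2 = 2 + f)
l(R, O) = -15*O (l(R, O) = (5*O)*(-3) = -15*O)
sqrt(-l(G(-7), 31) + 2542) = sqrt(-(-15)*31 + 2542) = sqrt(-1*(-465) + 2542) = sqrt(465 + 2542) = sqrt(3007)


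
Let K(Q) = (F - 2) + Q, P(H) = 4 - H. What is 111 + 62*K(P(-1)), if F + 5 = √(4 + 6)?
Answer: -13 + 62*√10 ≈ 183.06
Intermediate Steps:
F = -5 + √10 (F = -5 + √(4 + 6) = -5 + √10 ≈ -1.8377)
K(Q) = -7 + Q + √10 (K(Q) = ((-5 + √10) - 2) + Q = (-7 + √10) + Q = -7 + Q + √10)
111 + 62*K(P(-1)) = 111 + 62*(-7 + (4 - 1*(-1)) + √10) = 111 + 62*(-7 + (4 + 1) + √10) = 111 + 62*(-7 + 5 + √10) = 111 + 62*(-2 + √10) = 111 + (-124 + 62*√10) = -13 + 62*√10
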